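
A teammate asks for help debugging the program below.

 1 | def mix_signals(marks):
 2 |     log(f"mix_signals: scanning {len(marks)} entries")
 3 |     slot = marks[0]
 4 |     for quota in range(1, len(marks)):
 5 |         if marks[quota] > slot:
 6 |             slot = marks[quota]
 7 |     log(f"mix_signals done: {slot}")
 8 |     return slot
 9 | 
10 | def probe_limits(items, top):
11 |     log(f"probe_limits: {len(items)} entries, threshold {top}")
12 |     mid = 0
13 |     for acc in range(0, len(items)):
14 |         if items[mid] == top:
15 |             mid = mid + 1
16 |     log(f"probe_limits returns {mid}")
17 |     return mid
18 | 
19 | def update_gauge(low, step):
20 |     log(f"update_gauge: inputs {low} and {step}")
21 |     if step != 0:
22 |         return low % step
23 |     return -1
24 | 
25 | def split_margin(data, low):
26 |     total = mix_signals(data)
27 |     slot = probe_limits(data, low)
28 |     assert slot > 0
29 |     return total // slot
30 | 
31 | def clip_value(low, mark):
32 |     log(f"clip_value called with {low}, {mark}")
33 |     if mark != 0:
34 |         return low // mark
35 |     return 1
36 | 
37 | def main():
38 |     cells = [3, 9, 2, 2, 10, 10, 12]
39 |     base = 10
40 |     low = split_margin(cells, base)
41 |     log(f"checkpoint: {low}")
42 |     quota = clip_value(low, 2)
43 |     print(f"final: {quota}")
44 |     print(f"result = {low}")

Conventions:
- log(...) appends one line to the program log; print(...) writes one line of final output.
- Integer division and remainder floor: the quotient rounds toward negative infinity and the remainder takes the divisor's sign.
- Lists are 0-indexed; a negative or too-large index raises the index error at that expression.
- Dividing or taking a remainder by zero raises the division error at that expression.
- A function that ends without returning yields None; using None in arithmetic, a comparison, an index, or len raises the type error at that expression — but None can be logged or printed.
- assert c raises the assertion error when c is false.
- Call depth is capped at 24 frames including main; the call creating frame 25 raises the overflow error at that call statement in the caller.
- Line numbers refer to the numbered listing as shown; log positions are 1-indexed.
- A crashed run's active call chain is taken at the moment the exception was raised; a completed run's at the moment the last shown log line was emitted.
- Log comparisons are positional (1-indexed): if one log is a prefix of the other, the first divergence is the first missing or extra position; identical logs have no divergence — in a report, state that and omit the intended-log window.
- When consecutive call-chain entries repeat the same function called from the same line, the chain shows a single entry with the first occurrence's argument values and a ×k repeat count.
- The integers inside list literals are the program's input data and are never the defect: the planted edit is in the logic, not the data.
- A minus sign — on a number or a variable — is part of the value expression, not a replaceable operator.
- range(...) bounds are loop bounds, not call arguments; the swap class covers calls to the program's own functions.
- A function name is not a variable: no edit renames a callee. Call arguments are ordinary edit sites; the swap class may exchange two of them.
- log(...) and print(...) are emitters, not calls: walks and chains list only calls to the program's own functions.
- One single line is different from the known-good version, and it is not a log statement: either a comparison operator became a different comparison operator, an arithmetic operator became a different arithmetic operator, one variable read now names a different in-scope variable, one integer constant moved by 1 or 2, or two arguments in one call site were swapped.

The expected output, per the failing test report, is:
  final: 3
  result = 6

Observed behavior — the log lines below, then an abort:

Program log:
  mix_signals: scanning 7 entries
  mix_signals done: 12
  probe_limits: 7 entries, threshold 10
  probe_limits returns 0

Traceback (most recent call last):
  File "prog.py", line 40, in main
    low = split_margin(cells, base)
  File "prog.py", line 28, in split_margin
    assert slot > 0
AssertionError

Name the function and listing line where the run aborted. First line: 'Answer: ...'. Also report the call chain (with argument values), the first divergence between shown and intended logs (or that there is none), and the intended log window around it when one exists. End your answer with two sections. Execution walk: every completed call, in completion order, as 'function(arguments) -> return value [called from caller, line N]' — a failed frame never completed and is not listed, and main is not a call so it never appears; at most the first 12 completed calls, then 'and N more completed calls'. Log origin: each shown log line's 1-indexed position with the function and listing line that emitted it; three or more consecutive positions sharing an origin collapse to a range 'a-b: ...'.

Answer: the error was raised in split_margin, line 28.
Key fact: At log position 4 the runs split — shown 'probe_limits returns 0', but the working version logs 'probe_limits returns 2'.
Call chain: main -> split_margin([3, 9, 2, 2, 10, 10, 12], 10) (called at line 40).
First divergence: position 4 — shown 'probe_limits returns 0', intended 'probe_limits returns 2'.
Intended log window:
  2: mix_signals done: 12
  3: probe_limits: 7 entries, threshold 10
  4: probe_limits returns 2
  5: checkpoint: 6
Execution walk:
  mix_signals([3, 9, 2, 2, 10, 10, 12]) -> 12  [called from split_margin, line 26]
  probe_limits([3, 9, 2, 2, 10, 10, 12], 10) -> 0  [called from split_margin, line 27]
Log origins:
  1: logged in mix_signals at line 2
  2: logged in mix_signals at line 7
  3: logged in probe_limits at line 11
  4: logged in probe_limits at line 16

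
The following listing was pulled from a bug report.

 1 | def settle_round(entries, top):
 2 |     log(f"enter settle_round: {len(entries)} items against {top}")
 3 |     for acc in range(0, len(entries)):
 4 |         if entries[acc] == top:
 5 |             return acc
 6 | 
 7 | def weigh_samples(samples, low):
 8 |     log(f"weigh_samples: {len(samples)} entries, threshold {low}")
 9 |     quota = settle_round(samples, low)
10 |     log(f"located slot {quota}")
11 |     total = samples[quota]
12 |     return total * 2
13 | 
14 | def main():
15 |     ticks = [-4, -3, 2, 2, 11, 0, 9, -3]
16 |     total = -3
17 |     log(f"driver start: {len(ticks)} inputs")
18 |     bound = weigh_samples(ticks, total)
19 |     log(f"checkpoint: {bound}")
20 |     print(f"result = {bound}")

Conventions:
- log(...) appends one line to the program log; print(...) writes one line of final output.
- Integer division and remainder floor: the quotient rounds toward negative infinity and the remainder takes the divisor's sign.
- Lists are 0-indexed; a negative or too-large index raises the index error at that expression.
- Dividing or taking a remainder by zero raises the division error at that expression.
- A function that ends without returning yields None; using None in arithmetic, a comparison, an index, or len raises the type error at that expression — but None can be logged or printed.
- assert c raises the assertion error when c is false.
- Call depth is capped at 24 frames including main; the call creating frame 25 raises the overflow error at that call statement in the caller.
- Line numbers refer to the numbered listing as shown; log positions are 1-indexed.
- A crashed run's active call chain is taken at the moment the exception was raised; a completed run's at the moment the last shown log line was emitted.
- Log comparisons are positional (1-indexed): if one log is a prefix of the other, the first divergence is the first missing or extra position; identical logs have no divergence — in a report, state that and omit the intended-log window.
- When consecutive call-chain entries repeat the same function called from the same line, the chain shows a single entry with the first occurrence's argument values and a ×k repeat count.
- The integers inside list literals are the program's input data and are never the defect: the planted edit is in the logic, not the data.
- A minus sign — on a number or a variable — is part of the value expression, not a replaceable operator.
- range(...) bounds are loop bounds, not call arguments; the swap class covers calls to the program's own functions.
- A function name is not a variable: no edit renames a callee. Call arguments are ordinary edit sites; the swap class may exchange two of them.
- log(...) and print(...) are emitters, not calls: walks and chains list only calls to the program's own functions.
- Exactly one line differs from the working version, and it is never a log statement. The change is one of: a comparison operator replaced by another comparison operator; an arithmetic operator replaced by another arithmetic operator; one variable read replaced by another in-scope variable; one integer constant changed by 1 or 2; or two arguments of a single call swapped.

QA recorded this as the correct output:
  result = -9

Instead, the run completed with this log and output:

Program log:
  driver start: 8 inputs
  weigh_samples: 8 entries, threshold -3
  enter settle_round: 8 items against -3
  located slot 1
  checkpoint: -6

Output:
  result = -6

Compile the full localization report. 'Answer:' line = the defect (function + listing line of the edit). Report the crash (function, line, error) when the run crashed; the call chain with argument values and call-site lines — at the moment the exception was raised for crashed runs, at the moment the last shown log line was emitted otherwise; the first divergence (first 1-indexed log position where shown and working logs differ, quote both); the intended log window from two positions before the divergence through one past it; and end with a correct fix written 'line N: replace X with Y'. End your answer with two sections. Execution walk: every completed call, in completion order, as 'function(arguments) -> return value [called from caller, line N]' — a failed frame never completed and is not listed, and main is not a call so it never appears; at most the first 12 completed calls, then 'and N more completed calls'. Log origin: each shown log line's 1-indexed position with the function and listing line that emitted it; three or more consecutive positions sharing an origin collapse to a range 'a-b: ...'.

Answer: the defect is in weigh_samples at line 12.
Core observation: Position 5 is the first bad log line: 'checkpoint: -6' should read 'checkpoint: -9'.
Call chain: main.
First divergence: position 5; shown 'checkpoint: -6' vs intended 'checkpoint: -9'.
Intended log window:
  3: enter settle_round: 8 items against -3
  4: located slot 1
  5: checkpoint: -9
Execution walk:
  settle_round([-4, -3, 2, 2, 11, 0, 9, -3], -3) -> 1  [called from weigh_samples, line 9]
  weigh_samples([-4, -3, 2, 2, 11, 0, 9, -3], -3) -> -6  [called from main, line 18]
Log origin:
  1 — main, line 17
  2 — weigh_samples, line 8
  3 — settle_round, line 2
  4 — weigh_samples, line 10
  5 — main, line 19
A correct fix: line 12: replace `2` with `3`.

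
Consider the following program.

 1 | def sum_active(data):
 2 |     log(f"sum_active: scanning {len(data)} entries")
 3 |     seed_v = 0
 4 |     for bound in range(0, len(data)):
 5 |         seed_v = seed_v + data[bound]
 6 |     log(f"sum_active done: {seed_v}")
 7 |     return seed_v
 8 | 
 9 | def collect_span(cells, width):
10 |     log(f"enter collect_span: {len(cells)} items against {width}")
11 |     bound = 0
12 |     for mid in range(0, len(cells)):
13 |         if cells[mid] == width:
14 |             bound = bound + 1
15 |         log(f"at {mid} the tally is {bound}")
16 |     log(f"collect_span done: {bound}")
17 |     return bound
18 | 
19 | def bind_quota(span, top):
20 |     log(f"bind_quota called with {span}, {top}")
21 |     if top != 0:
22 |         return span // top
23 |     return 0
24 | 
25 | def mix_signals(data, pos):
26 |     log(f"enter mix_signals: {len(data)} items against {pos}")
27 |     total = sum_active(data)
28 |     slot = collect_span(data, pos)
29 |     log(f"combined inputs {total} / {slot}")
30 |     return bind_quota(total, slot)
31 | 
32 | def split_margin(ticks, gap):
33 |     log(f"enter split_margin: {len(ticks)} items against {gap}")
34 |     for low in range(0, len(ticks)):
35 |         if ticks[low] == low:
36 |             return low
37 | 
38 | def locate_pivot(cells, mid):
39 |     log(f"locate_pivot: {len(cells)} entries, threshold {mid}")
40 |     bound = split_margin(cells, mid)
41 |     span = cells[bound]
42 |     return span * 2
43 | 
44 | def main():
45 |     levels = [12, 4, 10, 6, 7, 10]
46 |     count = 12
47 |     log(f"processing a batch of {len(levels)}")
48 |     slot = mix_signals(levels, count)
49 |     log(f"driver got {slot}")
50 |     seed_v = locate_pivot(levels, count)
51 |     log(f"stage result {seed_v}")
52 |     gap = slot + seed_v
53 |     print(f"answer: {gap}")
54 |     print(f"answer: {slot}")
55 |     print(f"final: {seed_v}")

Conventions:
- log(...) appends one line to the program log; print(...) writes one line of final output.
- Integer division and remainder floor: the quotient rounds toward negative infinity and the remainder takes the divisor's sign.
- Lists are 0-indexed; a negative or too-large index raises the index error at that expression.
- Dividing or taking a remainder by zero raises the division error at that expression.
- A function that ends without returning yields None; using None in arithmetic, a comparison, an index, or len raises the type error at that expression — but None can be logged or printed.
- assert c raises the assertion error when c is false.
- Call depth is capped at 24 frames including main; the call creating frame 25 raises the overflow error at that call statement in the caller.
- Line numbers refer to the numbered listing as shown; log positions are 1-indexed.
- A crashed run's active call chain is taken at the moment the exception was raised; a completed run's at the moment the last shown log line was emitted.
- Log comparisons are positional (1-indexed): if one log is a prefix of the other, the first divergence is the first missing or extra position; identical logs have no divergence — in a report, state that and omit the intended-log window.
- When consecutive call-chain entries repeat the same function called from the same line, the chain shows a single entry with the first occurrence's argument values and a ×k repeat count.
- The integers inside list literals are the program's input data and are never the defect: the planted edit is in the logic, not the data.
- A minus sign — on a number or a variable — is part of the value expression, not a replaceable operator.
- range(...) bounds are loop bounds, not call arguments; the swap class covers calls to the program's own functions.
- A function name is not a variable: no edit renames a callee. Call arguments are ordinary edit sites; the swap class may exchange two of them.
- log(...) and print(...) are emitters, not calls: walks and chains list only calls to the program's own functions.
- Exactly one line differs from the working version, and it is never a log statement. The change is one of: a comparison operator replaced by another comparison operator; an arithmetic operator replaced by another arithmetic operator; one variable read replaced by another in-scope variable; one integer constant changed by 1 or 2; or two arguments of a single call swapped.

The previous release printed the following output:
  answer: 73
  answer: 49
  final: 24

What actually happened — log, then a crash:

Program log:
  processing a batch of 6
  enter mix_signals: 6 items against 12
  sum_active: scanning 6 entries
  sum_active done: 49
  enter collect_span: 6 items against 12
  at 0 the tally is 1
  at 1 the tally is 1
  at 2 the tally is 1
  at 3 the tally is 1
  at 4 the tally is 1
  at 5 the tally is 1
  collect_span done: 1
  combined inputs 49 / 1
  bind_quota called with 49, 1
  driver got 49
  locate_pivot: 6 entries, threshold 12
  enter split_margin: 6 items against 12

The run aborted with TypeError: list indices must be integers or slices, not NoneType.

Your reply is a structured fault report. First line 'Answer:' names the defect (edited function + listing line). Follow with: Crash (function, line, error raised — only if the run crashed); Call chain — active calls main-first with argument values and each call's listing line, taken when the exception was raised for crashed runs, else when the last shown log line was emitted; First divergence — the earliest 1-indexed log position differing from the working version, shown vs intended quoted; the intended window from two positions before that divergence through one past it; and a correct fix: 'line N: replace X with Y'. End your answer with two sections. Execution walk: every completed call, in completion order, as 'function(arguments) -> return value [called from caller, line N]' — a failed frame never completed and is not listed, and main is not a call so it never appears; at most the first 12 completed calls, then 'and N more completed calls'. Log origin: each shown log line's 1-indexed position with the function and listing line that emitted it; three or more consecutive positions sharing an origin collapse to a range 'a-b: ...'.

Answer: the defect is in split_margin at line 35.
Key observation: The faulty run's log stops after 17 lines; the working version's next line would be 'stage result 24'.
Crash: locate_pivot, line 41, TypeError.
Call chain: main -> locate_pivot([12, 4, 10, 6, 7, 10], 12) (called at line 50).
First divergence: position 18 — after 17 matching lines the faulty run goes silent; intended next line 'stage result 24'.
Intended log window:
  16: locate_pivot: 6 entries, threshold 12
  17: enter split_margin: 6 items against 12
  18: stage result 24
Execution walk:
  sum_active([12, 4, 10, 6, 7, 10]) -> 49  [called from mix_signals, line 27]
  collect_span([12, 4, 10, 6, 7, 10], 12) -> 1  [called from mix_signals, line 28]
  bind_quota(49, 1) -> 49  [called from mix_signals, line 30]
  mix_signals([12, 4, 10, 6, 7, 10], 12) -> 49  [called from main, line 48]
  split_margin([12, 4, 10, 6, 7, 10], 12) -> None  [called from locate_pivot, line 40]
Origin of each log line:
  1 — main, line 47
  2 — mix_signals, line 26
  3 — sum_active, line 2
  4 — sum_active, line 6
  5 — collect_span, line 10
  6-11 — collect_span, line 15
  12 — collect_span, line 16
  13 — mix_signals, line 29
  14 — bind_quota, line 20
  15 — main, line 49
  16 — locate_pivot, line 39
  17 — split_margin, line 33
A correct fix: line 35: replace `ticks[low] == low` with `ticks[low] == gap`.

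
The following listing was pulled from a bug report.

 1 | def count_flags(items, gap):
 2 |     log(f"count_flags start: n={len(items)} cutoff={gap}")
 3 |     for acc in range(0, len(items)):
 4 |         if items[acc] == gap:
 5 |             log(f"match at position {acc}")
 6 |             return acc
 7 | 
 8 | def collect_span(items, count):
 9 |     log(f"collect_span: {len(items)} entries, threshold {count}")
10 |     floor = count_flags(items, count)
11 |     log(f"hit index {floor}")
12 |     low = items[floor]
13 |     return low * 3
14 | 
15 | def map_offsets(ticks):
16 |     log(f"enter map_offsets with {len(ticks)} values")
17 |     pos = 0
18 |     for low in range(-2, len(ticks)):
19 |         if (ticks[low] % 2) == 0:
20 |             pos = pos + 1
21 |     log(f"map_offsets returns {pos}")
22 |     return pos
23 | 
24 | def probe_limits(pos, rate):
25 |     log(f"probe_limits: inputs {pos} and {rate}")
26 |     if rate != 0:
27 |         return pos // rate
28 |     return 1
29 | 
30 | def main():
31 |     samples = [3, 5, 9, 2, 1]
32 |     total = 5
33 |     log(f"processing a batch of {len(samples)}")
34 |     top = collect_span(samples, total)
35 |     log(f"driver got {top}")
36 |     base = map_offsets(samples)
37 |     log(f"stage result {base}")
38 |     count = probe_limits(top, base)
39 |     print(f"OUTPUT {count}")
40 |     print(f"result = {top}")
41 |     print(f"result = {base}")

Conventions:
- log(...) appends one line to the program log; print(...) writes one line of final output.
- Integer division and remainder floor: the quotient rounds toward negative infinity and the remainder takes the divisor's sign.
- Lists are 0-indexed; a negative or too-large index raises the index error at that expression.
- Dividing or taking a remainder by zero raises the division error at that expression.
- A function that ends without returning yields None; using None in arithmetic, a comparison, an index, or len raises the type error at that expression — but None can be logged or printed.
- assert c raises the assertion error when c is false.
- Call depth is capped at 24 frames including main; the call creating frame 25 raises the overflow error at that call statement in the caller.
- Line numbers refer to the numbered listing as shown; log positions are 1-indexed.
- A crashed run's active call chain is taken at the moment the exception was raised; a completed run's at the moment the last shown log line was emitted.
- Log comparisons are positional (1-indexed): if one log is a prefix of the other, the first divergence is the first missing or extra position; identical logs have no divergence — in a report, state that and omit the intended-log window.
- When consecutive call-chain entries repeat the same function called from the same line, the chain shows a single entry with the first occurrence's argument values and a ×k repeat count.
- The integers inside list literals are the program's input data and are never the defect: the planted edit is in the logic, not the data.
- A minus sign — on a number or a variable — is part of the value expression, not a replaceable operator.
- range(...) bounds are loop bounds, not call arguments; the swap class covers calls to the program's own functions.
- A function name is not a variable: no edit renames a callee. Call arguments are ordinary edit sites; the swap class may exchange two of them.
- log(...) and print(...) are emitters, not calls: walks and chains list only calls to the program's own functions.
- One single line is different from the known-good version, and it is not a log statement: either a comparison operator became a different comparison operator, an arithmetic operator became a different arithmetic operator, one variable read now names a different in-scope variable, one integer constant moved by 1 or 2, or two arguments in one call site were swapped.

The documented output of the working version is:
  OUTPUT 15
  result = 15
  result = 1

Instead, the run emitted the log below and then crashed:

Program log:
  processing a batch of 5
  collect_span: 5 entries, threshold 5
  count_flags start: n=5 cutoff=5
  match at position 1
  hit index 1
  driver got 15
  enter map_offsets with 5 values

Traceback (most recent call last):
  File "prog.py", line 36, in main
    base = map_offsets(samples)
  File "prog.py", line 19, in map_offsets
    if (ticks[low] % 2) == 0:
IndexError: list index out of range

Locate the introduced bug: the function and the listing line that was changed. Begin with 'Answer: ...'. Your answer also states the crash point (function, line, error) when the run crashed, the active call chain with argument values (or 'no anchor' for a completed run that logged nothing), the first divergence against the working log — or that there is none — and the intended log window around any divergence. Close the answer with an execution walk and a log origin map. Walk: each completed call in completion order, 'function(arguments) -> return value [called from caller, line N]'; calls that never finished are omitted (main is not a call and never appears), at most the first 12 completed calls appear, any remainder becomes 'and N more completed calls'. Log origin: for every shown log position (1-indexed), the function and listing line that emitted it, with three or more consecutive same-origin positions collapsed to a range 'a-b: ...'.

Answer: the defect is in map_offsets at line 18.
The tell: The log ends early — 7 lines, where the working version next logs 'map_offsets returns 1'.
Crash: map_offsets, line 19, IndexError.
Call chain: main -> map_offsets([3, 5, 9, 2, 1]) (called at line 36).
First divergence: position 8 (shown log ended at 7 lines; the working version continues: 'map_offsets returns 1').
Intended log window:
  6: driver got 15
  7: enter map_offsets with 5 values
  8: map_offsets returns 1
  9: stage result 1
Execution walk:
  count_flags([3, 5, 9, 2, 1], 5) -> 1  [called from collect_span, line 10]
  collect_span([3, 5, 9, 2, 1], 5) -> 15  [called from main, line 34]
Log origins:
  1: logged in main at line 33
  2: logged in collect_span at line 9
  3: logged in count_flags at line 2
  4: logged in count_flags at line 5
  5: logged in collect_span at line 11
  6: logged in main at line 35
  7: logged in map_offsets at line 16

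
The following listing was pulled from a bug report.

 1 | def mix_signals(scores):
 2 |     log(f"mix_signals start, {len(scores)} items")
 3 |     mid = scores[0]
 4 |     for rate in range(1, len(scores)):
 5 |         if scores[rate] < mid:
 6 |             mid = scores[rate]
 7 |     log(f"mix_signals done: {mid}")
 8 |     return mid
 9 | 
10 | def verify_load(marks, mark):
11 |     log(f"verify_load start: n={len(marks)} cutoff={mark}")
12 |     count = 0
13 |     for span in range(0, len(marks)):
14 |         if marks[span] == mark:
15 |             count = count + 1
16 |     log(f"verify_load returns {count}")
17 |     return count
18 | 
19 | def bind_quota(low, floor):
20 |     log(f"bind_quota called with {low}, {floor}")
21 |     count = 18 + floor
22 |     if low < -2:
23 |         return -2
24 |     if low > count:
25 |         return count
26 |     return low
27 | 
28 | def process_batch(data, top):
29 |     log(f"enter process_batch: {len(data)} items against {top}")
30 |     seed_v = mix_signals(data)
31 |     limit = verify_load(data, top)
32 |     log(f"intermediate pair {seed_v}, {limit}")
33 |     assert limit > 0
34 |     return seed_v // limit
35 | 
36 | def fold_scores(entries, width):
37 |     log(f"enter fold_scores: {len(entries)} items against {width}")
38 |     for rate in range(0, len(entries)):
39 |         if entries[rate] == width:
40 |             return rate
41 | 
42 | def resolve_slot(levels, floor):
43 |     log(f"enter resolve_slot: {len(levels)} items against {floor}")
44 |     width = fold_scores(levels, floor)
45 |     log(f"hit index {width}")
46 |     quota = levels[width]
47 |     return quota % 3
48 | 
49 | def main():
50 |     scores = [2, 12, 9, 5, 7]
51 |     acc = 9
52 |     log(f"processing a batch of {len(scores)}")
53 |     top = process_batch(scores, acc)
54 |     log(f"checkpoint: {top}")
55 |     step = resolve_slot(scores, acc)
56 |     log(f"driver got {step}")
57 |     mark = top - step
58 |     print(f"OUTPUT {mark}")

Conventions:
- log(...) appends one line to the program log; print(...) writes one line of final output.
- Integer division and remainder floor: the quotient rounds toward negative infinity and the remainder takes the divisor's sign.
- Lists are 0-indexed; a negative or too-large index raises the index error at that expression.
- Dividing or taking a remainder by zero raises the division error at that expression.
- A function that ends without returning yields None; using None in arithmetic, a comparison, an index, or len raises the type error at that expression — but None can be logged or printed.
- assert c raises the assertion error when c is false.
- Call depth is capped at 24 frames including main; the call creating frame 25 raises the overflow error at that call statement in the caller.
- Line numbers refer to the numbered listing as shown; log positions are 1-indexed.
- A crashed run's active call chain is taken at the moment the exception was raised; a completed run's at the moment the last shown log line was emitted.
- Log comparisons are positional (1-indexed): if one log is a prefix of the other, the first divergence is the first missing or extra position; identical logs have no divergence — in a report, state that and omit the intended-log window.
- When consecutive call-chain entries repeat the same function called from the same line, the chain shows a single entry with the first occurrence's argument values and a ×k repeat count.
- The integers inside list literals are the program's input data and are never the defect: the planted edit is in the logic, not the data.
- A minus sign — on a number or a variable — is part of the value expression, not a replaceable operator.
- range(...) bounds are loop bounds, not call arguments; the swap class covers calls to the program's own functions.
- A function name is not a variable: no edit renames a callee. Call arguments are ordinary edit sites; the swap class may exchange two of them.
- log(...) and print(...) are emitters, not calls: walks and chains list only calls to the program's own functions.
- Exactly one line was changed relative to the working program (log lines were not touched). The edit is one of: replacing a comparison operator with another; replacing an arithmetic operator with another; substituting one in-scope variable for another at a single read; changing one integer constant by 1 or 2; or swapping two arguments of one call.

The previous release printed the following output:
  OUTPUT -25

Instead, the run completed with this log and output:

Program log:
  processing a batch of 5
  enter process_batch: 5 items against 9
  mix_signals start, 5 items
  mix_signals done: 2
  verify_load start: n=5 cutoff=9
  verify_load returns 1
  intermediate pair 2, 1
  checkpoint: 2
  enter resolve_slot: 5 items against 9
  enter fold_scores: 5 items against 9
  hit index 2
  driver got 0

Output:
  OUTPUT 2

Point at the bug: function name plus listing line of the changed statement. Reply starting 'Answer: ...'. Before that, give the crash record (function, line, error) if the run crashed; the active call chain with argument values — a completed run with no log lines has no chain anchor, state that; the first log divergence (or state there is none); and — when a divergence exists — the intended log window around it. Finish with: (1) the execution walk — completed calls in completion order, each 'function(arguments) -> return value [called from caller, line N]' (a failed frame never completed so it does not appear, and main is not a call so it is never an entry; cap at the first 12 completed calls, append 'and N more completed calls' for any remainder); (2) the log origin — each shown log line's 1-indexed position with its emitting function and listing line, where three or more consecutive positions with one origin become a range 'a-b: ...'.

Answer: the defect is in resolve_slot at line 47.
The tell: The earliest visible damage is log position 12 — 'driver got 0' rather than the intended 'driver got 27'.
Call chain: main.
First divergence: position 12; shown 'driver got 0' vs intended 'driver got 27'.
Intended log window:
  10: enter fold_scores: 5 items against 9
  11: hit index 2
  12: driver got 27
Execution walk:
  mix_signals([2, 12, 9, 5, 7]) -> 2  [called from process_batch, line 30]
  verify_load([2, 12, 9, 5, 7], 9) -> 1  [called from process_batch, line 31]
  process_batch([2, 12, 9, 5, 7], 9) -> 2  [called from main, line 53]
  fold_scores([2, 12, 9, 5, 7], 9) -> 2  [called from resolve_slot, line 44]
  resolve_slot([2, 12, 9, 5, 7], 9) -> 0  [called from main, line 55]
Origin of each log line:
  1: logged in main at line 52
  2: logged in process_batch at line 29
  3: logged in mix_signals at line 2
  4: logged in mix_signals at line 7
  5: logged in verify_load at line 11
  6: logged in verify_load at line 16
  7: logged in process_batch at line 32
  8: logged in main at line 54
  9: logged in resolve_slot at line 43
  10: logged in fold_scores at line 37
  11: logged in resolve_slot at line 45
  12: logged in main at line 56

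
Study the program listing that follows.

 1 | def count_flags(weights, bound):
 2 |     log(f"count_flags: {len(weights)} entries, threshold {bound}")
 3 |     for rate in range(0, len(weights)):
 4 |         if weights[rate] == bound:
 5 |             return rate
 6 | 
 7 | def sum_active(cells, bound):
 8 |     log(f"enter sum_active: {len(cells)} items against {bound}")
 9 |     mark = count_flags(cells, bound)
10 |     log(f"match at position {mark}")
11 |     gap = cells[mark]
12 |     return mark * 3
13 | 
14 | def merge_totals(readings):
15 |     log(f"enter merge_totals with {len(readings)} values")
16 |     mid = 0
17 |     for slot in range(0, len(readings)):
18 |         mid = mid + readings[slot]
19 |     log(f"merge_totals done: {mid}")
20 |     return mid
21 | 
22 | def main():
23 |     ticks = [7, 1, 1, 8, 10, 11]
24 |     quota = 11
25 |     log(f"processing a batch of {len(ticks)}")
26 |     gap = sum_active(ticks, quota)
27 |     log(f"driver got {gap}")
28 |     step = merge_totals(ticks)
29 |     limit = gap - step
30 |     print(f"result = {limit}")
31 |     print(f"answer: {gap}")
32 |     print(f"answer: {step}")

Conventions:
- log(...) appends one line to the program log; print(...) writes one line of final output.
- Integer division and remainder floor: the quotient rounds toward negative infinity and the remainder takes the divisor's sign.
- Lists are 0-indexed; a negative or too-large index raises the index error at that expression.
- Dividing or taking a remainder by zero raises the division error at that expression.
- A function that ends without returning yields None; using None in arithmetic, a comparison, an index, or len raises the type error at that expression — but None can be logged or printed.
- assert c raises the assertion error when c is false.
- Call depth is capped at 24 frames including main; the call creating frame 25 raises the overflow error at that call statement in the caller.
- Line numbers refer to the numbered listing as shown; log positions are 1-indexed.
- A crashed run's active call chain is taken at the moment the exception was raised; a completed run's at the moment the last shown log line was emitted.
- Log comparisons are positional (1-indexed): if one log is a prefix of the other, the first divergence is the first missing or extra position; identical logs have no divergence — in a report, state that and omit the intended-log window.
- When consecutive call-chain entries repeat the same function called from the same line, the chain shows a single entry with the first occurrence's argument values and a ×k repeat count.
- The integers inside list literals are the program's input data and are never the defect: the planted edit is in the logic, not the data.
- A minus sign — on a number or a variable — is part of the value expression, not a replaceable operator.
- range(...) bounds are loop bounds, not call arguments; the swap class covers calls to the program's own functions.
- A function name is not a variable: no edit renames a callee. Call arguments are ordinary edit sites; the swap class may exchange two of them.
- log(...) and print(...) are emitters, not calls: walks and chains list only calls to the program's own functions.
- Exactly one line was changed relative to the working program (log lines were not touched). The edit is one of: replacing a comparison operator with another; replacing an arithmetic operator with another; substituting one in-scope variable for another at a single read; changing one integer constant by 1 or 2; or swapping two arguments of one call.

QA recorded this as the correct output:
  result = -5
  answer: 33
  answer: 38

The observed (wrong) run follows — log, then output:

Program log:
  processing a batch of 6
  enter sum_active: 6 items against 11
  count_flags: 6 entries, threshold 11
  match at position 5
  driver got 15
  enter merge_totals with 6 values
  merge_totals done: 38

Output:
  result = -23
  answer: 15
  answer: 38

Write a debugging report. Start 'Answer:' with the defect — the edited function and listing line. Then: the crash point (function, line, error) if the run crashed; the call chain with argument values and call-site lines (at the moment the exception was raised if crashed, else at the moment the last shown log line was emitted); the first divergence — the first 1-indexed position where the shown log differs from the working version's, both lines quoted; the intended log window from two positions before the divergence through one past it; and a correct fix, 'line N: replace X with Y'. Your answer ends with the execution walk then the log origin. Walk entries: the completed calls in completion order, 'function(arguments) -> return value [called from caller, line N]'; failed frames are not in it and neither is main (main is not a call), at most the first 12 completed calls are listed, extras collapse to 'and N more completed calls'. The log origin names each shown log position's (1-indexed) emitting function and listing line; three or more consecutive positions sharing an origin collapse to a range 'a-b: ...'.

Answer: the defect is in sum_active at line 12.
Core observation: Position 5 is the first bad log line: 'driver got 15' should read 'driver got 33'.
Call chain: main -> merge_totals([7, 1, 1, 8, 10, 11]) (called at line 28).
First divergence: position 5 — shown 'driver got 15', intended 'driver got 33'.
Intended log window:
  3: count_flags: 6 entries, threshold 11
  4: match at position 5
  5: driver got 33
  6: enter merge_totals with 6 values
Execution walk:
  count_flags([7, 1, 1, 8, 10, 11], 11) -> 5  [called from sum_active, line 9]
  sum_active([7, 1, 1, 8, 10, 11], 11) -> 15  [called from main, line 26]
  merge_totals([7, 1, 1, 8, 10, 11]) -> 38  [called from main, line 28]
Origin of each log line:
  1 — main, line 25
  2 — sum_active, line 8
  3 — count_flags, line 2
  4 — sum_active, line 10
  5 — main, line 27
  6 — merge_totals, line 15
  7 — merge_totals, line 19
A correct fix: line 12: replace `mark` with `gap`.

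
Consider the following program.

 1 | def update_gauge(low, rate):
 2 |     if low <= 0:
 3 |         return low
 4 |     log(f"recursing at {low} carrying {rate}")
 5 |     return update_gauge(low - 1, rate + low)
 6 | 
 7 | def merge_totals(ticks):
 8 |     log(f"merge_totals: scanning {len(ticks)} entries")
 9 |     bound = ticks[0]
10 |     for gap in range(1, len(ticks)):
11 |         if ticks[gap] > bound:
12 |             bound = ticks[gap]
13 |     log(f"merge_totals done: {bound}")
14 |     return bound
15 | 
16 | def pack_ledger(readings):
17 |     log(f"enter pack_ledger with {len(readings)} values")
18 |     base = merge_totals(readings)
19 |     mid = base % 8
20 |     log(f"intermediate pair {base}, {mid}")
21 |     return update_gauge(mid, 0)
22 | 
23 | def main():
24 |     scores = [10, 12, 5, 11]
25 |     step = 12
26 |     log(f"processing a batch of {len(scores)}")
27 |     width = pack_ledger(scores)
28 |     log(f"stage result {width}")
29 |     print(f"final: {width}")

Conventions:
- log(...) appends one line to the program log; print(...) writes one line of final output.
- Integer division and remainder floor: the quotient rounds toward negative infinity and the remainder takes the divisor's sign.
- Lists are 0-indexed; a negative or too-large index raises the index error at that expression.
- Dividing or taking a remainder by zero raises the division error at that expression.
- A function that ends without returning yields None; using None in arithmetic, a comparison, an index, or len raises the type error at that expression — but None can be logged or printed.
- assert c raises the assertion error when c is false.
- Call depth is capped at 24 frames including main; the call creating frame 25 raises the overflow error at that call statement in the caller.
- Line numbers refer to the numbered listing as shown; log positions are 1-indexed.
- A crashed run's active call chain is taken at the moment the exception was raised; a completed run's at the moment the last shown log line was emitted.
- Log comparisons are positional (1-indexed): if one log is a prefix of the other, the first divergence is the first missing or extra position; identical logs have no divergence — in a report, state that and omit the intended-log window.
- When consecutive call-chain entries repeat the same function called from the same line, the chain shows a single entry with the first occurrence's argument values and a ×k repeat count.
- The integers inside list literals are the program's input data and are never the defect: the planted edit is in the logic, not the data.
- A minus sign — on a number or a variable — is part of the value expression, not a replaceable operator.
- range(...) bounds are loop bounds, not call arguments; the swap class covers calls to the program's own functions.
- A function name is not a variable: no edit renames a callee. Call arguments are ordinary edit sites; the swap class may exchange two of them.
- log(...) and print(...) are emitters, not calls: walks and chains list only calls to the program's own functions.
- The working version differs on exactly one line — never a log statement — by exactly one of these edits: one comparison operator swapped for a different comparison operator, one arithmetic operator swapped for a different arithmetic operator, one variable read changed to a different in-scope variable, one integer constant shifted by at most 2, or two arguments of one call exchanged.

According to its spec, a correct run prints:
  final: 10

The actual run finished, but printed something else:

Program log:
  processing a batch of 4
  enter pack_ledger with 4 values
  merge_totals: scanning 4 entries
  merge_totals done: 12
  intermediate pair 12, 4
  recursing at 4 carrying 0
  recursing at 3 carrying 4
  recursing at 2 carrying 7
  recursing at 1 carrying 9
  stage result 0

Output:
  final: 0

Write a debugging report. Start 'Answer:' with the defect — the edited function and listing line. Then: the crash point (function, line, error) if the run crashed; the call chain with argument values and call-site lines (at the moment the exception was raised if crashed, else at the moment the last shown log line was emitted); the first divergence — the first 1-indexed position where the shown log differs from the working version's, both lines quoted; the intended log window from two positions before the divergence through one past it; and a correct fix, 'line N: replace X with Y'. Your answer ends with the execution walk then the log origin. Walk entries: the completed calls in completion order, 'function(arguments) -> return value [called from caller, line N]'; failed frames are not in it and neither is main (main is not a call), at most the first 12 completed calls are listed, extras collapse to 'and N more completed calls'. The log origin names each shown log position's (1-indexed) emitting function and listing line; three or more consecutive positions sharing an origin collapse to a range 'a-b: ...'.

Answer: the defect is in update_gauge at line 3.
Key observation: At log position 10 the runs split — shown 'stage result 0', but the working version logs 'stage result 10'.
Call chain: main.
First divergence: at position 10 the run shows 'stage result 0' where the working version logs 'stage result 10'.
Intended log window:
  8: recursing at 2 carrying 7
  9: recursing at 1 carrying 9
  10: stage result 10
Execution walk:
  merge_totals([10, 12, 5, 11]) -> 12  [called from pack_ledger, line 18]
  update_gauge(0, 10) -> 0  [called from update_gauge, line 5]
  update_gauge(1, 9) -> 0  [called from update_gauge, line 5]
  update_gauge(2, 7) -> 0  [called from update_gauge, line 5]
  update_gauge(3, 4) -> 0  [called from update_gauge, line 5]
  update_gauge(4, 0) -> 0  [called from pack_ledger, line 21]
  pack_ledger([10, 12, 5, 11]) -> 0  [called from main, line 27]
Log origins:
  1 — main, line 26
  2 — pack_ledger, line 17
  3 — merge_totals, line 8
  4 — merge_totals, line 13
  5 — pack_ledger, line 20
  6-9 — update_gauge, line 4
  10 — main, line 28
A correct fix: line 3: replace `low` with `rate`.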